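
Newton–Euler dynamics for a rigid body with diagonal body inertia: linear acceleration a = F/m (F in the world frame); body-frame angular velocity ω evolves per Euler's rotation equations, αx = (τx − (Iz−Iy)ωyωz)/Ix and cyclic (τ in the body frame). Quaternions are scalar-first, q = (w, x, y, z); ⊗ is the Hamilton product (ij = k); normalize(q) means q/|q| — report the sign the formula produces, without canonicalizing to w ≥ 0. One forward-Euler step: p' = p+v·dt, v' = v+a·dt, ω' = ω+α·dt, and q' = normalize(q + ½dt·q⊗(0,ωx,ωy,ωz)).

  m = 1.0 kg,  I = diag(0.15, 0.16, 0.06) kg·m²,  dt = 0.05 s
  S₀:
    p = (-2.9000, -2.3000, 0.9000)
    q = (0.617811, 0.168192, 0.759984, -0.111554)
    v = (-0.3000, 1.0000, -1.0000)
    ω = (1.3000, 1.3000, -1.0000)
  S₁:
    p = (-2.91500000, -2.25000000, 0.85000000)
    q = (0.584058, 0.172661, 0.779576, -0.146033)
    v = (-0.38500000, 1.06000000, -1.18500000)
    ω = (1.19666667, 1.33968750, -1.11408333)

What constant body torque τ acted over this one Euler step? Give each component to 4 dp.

Δω = ω₁−ω₀ = (-0.10333333, 0.03968750, -0.11408333)
τ = I·(Δω/dt) + ω₀×(Iω₀) = (-0.1800, 0.0100, -0.1200)

τ = (-0.1800, 0.0100, -0.1200)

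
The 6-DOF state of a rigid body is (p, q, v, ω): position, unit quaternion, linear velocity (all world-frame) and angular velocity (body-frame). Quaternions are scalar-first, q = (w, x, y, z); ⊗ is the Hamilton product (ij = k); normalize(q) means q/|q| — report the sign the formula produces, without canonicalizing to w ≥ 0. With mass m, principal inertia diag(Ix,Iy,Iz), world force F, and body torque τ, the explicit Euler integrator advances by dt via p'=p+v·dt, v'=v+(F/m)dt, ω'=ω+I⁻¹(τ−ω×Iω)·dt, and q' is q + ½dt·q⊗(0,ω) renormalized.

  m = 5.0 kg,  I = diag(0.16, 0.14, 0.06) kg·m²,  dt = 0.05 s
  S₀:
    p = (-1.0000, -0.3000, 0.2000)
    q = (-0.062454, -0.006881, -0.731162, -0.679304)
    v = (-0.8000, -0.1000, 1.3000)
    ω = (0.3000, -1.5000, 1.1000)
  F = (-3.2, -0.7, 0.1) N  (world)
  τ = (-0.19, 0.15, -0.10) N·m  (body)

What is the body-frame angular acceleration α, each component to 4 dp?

gyro term ω×Iω = (0.1320, 0.0330, 0.0090)
(τ − ω×Iω)/I = (-2.0125, 0.8357, -1.8167)

α = (-2.0125, 0.8357, -1.8167)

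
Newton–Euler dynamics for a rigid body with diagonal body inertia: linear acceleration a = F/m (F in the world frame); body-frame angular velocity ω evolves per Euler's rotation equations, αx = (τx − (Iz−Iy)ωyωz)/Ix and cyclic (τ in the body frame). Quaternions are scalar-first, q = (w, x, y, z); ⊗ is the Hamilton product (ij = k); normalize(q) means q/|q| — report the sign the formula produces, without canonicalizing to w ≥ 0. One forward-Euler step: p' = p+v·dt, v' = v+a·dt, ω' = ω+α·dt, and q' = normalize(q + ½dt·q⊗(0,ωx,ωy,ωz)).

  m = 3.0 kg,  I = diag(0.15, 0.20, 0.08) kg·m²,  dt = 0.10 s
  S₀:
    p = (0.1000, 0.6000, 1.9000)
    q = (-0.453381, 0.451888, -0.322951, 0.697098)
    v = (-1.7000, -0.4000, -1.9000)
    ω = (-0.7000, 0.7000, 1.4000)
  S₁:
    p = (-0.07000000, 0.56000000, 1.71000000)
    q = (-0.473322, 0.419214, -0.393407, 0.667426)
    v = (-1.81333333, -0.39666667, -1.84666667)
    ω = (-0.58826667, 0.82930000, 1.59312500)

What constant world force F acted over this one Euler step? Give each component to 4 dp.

Δv = v₁−v₀ = (-0.11333333, 0.00333333, 0.05333333)
F = m·Δv/dt = (-3.4000, 0.1000, 1.6000)

F = (-3.4000, 0.1000, 1.6000)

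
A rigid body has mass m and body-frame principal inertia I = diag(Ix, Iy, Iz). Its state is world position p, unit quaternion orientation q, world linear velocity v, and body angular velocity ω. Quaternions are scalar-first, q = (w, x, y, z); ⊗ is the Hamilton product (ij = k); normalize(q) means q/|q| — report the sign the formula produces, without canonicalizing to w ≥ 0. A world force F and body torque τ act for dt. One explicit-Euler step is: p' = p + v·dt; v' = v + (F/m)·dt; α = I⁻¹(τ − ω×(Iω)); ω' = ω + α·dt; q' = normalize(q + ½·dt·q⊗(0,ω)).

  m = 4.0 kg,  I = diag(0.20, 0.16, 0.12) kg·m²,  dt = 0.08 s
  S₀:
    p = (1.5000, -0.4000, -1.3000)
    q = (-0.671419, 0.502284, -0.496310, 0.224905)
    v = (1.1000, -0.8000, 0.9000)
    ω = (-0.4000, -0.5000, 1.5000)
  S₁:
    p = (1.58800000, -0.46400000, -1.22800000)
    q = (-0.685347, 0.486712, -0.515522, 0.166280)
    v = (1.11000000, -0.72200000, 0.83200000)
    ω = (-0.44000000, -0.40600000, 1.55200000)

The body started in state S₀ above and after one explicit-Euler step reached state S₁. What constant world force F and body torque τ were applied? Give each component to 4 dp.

velocity change Δv = (0.01000000, 0.07800000, -0.06800000)
F = m·Δv/dt = (0.5000, 3.9000, -3.4000)
Δω = ω₁−ω₀ = (-0.04000000, 0.09400000, 0.05200000)
τ = I·(Δω/dt) + ω₀×(Iω₀) = (-0.0700, 0.1400, 0.0700)

F = (0.5000, 3.9000, -3.4000)
τ = (-0.0700, 0.1400, 0.0700)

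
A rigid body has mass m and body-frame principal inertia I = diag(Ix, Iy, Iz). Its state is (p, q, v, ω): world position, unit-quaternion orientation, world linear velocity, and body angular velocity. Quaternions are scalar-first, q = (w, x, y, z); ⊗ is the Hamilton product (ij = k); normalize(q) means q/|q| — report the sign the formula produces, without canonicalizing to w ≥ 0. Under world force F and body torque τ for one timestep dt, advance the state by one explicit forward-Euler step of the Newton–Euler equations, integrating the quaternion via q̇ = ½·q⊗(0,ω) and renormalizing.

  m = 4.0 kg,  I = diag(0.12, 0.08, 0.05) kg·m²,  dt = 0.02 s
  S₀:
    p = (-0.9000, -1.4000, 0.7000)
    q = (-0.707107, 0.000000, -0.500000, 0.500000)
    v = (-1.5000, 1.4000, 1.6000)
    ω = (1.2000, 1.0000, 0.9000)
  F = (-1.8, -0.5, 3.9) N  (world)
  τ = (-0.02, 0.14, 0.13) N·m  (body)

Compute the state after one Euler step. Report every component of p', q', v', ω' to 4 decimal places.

ω×(Iω) gyroscopic = (-0.0270, 0.0756, -0.0480)
angular accel α = (0.0583, 0.8050, 3.5600)
ω' = ω + α·dt = (1.2012, 1.0161, 0.9712)
Hamilton product q⊗(0,ω) = (0.0500000, -1.7985284, -0.1071070, -0.0363963)
q' = normalize(q + ½dt·q⊗(0,ω)) = (-0.7065, -0.0180, -0.5010, 0.4996)
p + v·dt = (-0.9300, -1.3720, 0.7320)
new velocity v' = (-1.5090, 1.3975, 1.6195)

p' = (-0.9300, -1.3720, 0.7320)
q' = (-0.7065, -0.0180, -0.5010, 0.4996)
v' = (-1.5090, 1.3975, 1.6195)
ω' = (1.2012, 1.0161, 0.9712)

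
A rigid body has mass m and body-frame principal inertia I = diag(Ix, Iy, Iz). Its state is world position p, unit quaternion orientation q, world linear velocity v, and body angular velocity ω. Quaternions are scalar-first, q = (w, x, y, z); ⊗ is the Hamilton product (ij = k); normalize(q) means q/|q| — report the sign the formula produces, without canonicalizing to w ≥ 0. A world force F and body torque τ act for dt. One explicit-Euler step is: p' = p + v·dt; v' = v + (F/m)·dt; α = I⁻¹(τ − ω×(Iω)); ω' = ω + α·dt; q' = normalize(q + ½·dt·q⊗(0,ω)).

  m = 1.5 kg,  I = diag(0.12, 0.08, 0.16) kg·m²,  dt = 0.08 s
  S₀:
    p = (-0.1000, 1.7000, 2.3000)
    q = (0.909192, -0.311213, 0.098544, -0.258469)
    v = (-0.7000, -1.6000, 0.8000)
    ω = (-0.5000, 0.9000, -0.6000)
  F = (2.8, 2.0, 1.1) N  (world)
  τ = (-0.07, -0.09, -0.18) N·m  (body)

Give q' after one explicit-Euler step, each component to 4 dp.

q⊗(0,ω) = (-0.3993775, -0.2811003, 0.7607795, -0.7763349)
q + ½dt·q⊗(0,ω), renormalized = (0.8922, -0.3221, 0.1288, -0.2892)

q' = (0.8922, -0.3221, 0.1288, -0.2892)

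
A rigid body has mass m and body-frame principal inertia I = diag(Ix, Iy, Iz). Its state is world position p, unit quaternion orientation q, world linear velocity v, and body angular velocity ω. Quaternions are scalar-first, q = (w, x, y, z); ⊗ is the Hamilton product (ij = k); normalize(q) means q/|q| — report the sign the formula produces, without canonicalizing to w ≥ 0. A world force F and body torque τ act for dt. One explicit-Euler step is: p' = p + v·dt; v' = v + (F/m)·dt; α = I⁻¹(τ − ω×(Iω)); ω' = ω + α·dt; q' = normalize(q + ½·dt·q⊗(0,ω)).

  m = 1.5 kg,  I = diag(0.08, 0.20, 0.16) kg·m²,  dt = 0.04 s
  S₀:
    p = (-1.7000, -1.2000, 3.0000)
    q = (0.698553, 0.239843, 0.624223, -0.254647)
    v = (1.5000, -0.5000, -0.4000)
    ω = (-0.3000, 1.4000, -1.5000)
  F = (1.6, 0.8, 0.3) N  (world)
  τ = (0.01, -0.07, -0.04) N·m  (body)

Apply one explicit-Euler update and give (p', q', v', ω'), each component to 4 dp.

p' = (-1.6400, -1.2200, 2.9840)
q' = (0.6743, 0.2239, 0.6519, -0.2649)
v' = (1.5427, -0.4787, -0.3920)
ω' = (-0.3370, 1.3932, -1.4974)

precession coupling ω×(Iω) = (0.0840, -0.0360, -0.0504)
angular accel α = (-0.9250, -0.1700, 0.0650)
ω' = ω + α·dt = (-0.3370, 1.3932, -1.4974)
q⊗(0,ω) = (-1.1839298, -0.7893946, 1.4141328, -0.5247824)
updated quaternion q' = (0.6743, 0.2239, 0.6519, -0.2649)
new position p' = (-1.6400, -1.2200, 2.9840)
new velocity v' = (1.5427, -0.4787, -0.3920)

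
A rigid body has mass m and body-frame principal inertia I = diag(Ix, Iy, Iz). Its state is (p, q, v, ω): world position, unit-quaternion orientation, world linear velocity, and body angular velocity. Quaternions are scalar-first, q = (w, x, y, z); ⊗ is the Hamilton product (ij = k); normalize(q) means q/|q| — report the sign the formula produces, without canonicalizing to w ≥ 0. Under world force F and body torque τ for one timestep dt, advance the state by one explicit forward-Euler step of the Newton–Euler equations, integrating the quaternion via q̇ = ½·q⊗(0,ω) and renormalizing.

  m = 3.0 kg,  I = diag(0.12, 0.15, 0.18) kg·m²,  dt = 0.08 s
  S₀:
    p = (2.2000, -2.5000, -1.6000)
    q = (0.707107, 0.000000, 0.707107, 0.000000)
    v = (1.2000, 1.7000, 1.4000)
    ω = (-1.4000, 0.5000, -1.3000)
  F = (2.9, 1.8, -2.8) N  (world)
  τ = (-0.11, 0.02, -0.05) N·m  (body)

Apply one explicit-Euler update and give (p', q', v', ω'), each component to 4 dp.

a = F/m = (0.9667, 0.6000, -0.9333)
new position p' = (2.2960, -2.3640, -1.4880)
v + (F/m)dt = (1.2773, 1.7480, 1.3253)
angular accel α = (-0.7542, 0.8613, -0.1611)
ω + α·dt = (-1.4603, 0.5689, -1.3129)
2q̇ = q⊗(0,ω) = (-0.3535535, -1.9091889, 0.3535535, 0.0707107)
q + ½dt·q⊗(0,ω), renormalized = (0.6908, -0.0761, 0.7190, 0.0028)

p' = (2.2960, -2.3640, -1.4880)
q' = (0.6908, -0.0761, 0.7190, 0.0028)
v' = (1.2773, 1.7480, 1.3253)
ω' = (-1.4603, 0.5689, -1.3129)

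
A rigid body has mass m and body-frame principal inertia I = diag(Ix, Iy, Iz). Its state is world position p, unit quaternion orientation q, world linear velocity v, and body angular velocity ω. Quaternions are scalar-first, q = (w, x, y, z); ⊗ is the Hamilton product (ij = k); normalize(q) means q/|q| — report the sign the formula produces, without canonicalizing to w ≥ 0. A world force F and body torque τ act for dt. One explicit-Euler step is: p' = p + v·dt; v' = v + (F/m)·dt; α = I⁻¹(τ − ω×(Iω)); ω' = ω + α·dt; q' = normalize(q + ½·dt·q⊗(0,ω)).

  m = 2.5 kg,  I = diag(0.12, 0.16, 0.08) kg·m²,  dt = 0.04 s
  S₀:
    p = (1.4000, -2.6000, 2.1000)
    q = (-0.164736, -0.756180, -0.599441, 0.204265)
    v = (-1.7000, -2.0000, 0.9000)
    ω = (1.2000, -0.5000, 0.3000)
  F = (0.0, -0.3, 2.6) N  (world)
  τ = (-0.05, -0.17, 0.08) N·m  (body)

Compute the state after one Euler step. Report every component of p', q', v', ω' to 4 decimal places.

a = F/m = (0.0000, -0.1200, 1.0400)
p + v·dt = (1.3320, -2.6800, 2.1360)
new velocity v' = (-1.7000, -2.0048, 0.9416)
precession coupling ω×(Iω) = (0.0120, 0.0144, -0.0240)
α = I⁻¹(τ − ω×Iω) = (-0.5167, -1.1525, 1.3000)
ω' = ω + α·dt = (1.1793, -0.5461, 0.3520)
Hamilton product q⊗(0,ω) = (0.5464160, -0.2753830, 0.5543400, 1.0479984)
q' = normalize(q + ½dt·q⊗(0,ω)) = (-0.1538, -0.7614, -0.5881, 0.2251)

p' = (1.3320, -2.6800, 2.1360)
q' = (-0.1538, -0.7614, -0.5881, 0.2251)
v' = (-1.7000, -2.0048, 0.9416)
ω' = (1.1793, -0.5461, 0.3520)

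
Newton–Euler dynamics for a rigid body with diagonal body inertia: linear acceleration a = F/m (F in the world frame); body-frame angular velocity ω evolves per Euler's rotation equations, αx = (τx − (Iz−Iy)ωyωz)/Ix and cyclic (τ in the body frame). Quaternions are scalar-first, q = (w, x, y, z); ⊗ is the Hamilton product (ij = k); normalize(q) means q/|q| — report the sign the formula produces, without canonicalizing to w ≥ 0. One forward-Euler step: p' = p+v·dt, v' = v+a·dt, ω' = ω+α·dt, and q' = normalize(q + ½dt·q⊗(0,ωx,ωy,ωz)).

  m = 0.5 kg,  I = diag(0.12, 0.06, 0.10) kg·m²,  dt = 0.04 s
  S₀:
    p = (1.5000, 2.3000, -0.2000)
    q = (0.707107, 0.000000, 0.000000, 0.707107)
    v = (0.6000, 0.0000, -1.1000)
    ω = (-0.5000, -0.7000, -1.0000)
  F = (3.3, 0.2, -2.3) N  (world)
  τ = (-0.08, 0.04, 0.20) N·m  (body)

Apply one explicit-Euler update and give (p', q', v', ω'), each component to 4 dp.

p' = (1.5240, 2.3000, -0.2440)
q' = (0.7210, 0.0028, -0.0170, 0.6927)
v' = (0.8640, 0.0160, -1.2840)
ω' = (-0.5360, -0.6800, -0.9116)

a = F/m = (6.6000, 0.4000, -4.6000)
p + v·dt = (1.5240, 2.3000, -0.2440)
new velocity v' = (0.8640, 0.0160, -1.2840)
ω×(Iω) gyroscopic = (0.0280, 0.0100, -0.0210)
angular accel α = (-0.9000, 0.5000, 2.2100)
ω' = ω + α·dt = (-0.5360, -0.6800, -0.9116)
q⊗(0,ω) = (0.7071070, 0.1414214, -0.8485284, -0.7071070)
updated quaternion q' = (0.7210, 0.0028, -0.0170, 0.6927)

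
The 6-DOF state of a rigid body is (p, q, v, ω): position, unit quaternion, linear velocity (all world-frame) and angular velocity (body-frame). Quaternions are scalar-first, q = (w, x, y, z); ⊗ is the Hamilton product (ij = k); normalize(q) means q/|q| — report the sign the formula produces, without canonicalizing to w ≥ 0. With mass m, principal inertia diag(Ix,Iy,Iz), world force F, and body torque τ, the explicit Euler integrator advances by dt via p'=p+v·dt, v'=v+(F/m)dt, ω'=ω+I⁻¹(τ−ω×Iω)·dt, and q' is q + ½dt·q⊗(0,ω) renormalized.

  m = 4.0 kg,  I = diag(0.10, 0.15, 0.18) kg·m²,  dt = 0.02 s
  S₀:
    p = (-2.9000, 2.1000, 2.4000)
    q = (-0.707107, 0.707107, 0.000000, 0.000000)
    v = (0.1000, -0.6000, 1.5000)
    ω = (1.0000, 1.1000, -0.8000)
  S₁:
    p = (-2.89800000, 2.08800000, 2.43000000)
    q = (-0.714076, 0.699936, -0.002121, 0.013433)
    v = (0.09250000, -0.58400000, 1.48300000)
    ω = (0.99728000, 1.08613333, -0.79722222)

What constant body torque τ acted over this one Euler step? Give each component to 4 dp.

τ = (-0.0400, -0.0400, 0.0800)

ω₁ − ω₀ = (-0.00272000, -0.01386667, 0.00277778)
τ = I·(Δω/dt) + ω₀×(Iω₀) = (-0.0400, -0.0400, 0.0800)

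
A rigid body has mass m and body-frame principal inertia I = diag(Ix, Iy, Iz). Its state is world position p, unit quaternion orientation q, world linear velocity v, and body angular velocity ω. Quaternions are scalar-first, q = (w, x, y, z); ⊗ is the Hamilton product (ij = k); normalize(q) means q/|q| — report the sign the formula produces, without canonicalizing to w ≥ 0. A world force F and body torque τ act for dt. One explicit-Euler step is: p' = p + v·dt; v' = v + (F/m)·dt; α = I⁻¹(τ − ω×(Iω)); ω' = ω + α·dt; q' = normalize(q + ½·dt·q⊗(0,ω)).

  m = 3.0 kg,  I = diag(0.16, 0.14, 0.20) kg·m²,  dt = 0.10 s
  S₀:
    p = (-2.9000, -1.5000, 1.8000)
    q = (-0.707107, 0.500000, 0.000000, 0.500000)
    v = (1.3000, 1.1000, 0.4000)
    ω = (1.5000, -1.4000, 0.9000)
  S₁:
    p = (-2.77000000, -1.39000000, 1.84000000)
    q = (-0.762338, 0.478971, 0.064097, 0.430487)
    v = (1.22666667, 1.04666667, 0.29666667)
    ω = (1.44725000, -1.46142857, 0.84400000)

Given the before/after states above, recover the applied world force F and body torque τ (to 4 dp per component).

F = (-2.2000, -1.6000, -3.1000)
τ = (-0.1600, -0.1400, -0.0700)

ω₁ − ω₀ = (-0.05275000, -0.06142857, -0.05600000)
ω₀×(Iω₀) = (-0.0756, -0.0540, 0.0420)
τ = I·(Δω/dt) + ω₀×(Iω₀) = (-0.1600, -0.1400, -0.0700)
velocity change Δv = (-0.07333333, -0.05333333, -0.10333333)
F = m·Δv/dt = (-2.2000, -1.6000, -3.1000)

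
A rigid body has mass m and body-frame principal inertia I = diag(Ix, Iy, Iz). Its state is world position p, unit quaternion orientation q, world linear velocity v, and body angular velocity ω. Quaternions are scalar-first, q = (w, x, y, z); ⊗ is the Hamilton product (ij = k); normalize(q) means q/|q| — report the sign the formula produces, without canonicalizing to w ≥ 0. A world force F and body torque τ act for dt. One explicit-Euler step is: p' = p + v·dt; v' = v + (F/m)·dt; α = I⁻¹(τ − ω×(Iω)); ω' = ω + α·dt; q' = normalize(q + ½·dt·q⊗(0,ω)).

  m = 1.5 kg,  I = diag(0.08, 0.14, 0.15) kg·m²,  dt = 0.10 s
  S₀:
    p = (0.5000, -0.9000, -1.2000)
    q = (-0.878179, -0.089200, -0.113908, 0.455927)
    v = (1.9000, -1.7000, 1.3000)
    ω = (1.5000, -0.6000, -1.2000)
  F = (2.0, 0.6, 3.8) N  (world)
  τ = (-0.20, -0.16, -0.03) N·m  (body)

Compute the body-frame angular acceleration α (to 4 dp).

ω×(Iω) gyroscopic = (0.0072, 0.1260, -0.0540)
α = I⁻¹(τ − ω×Iω) = (-2.5900, -2.0429, 0.1600)

α = (-2.5900, -2.0429, 0.1600)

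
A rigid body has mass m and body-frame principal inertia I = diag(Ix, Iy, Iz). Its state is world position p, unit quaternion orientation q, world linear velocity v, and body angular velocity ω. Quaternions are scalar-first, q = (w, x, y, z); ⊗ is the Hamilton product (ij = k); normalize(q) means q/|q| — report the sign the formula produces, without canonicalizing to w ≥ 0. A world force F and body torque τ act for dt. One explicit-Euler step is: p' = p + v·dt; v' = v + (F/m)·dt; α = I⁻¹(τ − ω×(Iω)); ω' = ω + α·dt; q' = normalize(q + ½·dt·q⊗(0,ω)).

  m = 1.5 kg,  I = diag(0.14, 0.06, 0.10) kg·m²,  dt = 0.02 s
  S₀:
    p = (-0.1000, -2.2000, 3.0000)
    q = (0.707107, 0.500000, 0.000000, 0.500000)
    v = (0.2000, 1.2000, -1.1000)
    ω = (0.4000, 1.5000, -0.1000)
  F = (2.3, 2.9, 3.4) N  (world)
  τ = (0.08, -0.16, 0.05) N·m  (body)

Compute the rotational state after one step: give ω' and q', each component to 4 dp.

ω×(Iω) gyroscopic = (-0.0060, -0.0016, -0.0480)
α = I⁻¹(τ − ω×Iω) = (0.6143, -2.6400, 0.9800)
ω' = ω + α·dt = (0.4123, 1.4472, -0.0804)
Hamilton product q⊗(0,ω) = (-0.1500000, -0.4671572, 1.3106605, 0.6792893)
q' = normalize(q + ½dt·q⊗(0,ω)) = (0.7055, 0.4953, 0.0131, 0.5067)

ω' = (0.4123, 1.4472, -0.0804)
q' = (0.7055, 0.4953, 0.0131, 0.5067)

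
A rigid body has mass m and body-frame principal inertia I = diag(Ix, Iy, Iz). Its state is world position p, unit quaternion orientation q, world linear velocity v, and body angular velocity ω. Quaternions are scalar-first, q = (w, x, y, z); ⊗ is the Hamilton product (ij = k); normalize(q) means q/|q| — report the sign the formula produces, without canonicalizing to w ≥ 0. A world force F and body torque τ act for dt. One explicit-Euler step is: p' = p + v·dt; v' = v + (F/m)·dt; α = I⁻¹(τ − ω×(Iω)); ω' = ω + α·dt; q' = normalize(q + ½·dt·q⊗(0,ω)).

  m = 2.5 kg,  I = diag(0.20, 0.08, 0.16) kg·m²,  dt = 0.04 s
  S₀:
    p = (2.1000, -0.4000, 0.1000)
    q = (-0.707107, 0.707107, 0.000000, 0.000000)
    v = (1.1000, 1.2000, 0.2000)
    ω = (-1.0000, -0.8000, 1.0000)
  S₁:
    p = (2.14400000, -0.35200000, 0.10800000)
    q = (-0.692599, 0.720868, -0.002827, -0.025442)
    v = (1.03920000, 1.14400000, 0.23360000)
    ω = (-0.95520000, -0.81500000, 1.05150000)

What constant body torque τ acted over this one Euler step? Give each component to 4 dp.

τ = (0.1600, -0.0700, 0.1100)

rate change Δω = (0.04480000, -0.01500000, 0.05150000)
τ = I·(Δω/dt) + ω₀×(Iω₀) = (0.1600, -0.0700, 0.1100)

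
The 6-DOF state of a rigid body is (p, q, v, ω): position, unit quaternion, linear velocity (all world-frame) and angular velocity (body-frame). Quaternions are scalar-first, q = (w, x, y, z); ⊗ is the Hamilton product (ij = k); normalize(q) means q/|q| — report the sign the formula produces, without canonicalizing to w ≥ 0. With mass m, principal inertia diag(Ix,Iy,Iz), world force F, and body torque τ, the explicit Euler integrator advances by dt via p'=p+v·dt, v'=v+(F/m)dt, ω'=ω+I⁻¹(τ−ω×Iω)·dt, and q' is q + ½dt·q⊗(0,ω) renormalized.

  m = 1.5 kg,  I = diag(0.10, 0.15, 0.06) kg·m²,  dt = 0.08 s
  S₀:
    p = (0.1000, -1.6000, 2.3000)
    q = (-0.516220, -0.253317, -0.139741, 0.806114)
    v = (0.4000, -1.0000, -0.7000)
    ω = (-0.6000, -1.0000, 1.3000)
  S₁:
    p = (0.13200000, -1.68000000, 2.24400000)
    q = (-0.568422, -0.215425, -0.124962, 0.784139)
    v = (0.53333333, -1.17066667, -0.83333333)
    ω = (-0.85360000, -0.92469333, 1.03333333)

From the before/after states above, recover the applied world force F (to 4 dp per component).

F = (2.5000, -3.2000, -2.5000)

Δv = v₁−v₀ = (0.13333333, -0.17066667, -0.13333333)
F = m·Δv/dt = (2.5000, -3.2000, -2.5000)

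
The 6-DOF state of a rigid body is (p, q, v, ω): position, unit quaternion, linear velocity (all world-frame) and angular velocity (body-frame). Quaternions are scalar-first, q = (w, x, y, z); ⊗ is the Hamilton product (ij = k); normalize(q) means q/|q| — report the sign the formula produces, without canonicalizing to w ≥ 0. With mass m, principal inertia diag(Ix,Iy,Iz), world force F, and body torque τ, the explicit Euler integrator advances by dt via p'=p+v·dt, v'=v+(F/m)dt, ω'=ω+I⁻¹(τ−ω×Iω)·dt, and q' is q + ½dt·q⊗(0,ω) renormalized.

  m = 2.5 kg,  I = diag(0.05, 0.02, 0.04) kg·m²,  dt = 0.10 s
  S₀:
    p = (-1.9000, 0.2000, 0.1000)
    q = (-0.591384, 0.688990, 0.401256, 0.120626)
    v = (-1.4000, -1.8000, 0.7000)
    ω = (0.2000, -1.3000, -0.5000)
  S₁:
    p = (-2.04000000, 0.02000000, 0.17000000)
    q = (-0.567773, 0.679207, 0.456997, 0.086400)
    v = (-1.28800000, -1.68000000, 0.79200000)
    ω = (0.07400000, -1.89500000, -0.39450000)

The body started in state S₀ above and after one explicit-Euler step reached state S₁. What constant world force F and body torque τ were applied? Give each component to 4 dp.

v₁ − v₀ = (0.11200000, 0.12000000, 0.09200000)
F = m·Δv/dt = (2.8000, 3.0000, 2.3000)
Δω = ω₁−ω₀ = (-0.12600000, -0.59500000, 0.10550000)
precession coupling = (0.0130, -0.0010, 0.0078)
τ = I·(Δω/dt) + ω₀×(Iω₀) = (-0.0500, -0.1200, 0.0500)

F = (2.8000, 3.0000, 2.3000)
τ = (-0.0500, -0.1200, 0.0500)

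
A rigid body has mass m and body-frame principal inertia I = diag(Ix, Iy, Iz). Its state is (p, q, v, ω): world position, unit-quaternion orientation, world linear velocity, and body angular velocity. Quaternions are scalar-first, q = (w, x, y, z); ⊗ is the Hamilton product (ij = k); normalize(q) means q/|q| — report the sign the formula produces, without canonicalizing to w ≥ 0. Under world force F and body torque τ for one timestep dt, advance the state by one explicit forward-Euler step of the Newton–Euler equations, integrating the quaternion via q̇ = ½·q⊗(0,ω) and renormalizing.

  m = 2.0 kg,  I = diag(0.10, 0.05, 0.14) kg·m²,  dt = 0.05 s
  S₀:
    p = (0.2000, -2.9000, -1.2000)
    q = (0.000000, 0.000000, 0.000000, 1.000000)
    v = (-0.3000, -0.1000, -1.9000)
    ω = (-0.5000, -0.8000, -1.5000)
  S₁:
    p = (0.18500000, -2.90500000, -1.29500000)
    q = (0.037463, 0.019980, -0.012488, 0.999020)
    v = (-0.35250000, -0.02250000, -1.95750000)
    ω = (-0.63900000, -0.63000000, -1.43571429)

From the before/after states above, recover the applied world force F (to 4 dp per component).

v₁ − v₀ = (-0.05250000, 0.07750000, -0.05750000)
m·(v₁−v₀)/dt = (-2.1000, 3.1000, -2.3000)

F = (-2.1000, 3.1000, -2.3000)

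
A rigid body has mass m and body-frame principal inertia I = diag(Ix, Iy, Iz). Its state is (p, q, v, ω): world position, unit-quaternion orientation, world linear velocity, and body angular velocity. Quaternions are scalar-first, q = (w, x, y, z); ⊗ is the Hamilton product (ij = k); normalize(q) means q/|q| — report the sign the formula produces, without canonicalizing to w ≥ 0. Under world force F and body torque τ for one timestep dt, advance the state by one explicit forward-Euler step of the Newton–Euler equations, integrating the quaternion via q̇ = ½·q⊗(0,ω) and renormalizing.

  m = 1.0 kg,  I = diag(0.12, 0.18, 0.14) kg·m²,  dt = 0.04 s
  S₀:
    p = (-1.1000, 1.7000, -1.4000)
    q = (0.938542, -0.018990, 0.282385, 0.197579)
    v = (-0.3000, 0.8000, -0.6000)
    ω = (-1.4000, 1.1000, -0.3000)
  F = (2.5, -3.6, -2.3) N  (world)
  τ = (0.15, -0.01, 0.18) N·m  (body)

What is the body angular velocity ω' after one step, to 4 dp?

ω×(Iω) gyroscopic = (0.0132, -0.0084, -0.0924)
angular accel α = (1.1400, -0.0089, 1.9457)
ω' = ω + α·dt = (-1.3544, 1.0996, -0.2222)

ω' = (-1.3544, 1.0996, -0.2222)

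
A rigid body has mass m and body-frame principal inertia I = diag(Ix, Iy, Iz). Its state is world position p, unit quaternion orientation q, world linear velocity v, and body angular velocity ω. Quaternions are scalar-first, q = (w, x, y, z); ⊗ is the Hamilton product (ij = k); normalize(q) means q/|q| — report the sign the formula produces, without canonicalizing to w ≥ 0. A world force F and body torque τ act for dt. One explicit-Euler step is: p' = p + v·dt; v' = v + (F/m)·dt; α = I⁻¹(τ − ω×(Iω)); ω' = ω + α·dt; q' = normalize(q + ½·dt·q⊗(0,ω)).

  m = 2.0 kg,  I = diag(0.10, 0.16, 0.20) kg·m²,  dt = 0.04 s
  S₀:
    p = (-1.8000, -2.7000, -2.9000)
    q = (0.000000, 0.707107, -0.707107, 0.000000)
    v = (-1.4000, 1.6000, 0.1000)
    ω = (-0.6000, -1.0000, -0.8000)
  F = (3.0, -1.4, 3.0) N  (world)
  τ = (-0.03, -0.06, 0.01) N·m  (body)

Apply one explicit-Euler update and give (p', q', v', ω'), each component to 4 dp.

p' = (-1.8560, -2.6360, -2.8960)
q' = (-0.0057, 0.7181, -0.6955, -0.0226)
v' = (-1.3400, 1.5720, 0.1600)
ω' = (-0.6248, -1.0030, -0.8052)

precession coupling ω×(Iω) = (0.0320, -0.0480, 0.0360)
angular accel α = (-0.6200, -0.0750, -0.1300)
ω' = ω + α·dt = (-0.6248, -1.0030, -0.8052)
2q̇ = q⊗(0,ω) = (-0.2828428, 0.5656856, 0.5656856, -1.1313712)
updated quaternion q' = (-0.0057, 0.7181, -0.6955, -0.0226)
p + v·dt = (-1.8560, -2.6360, -2.8960)
new velocity v' = (-1.3400, 1.5720, 0.1600)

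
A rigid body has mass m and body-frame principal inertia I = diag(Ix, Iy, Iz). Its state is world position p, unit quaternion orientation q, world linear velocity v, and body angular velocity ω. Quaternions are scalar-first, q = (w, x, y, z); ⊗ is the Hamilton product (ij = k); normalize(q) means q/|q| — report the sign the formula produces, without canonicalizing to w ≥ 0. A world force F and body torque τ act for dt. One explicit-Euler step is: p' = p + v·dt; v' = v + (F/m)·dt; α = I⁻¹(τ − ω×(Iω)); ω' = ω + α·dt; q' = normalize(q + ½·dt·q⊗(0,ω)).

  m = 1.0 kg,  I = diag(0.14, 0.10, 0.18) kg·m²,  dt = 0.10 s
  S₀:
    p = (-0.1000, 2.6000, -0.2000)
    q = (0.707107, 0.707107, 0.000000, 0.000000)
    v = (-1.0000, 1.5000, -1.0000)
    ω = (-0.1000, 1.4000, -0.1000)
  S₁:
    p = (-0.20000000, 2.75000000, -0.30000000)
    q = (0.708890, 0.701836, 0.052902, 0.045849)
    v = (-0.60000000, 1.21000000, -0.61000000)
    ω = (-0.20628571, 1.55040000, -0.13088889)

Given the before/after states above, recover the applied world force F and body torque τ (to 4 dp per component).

F = (4.0000, -2.9000, 3.9000)
τ = (-0.1600, 0.1500, -0.0500)

ω₁ − ω₀ = (-0.10628571, 0.15040000, -0.03088889)
ω₀×(Iω₀) = (-0.0112, -0.0004, 0.0056)
τ = I·(Δω/dt) + ω₀×(Iω₀) = (-0.1600, 0.1500, -0.0500)
v₁ − v₀ = (0.40000000, -0.29000000, 0.39000000)
m·(v₁−v₀)/dt = (4.0000, -2.9000, 3.9000)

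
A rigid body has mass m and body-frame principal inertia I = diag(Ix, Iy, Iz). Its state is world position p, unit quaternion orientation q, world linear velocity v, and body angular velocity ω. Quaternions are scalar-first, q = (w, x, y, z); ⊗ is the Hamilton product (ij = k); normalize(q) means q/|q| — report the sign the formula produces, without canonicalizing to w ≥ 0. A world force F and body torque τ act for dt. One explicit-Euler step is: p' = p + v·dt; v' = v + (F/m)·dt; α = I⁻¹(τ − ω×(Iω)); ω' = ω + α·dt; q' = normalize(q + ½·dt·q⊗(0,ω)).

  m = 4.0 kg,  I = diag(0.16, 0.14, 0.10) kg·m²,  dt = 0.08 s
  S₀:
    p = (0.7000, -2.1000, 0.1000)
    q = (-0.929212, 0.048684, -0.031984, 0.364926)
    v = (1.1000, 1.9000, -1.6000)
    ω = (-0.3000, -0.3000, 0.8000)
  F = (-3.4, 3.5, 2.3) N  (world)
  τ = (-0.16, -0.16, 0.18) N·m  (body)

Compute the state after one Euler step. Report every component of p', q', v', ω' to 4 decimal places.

precession coupling ω×(Iω) = (0.0096, -0.0144, -0.0018)
(τ − ω×Iω)/I = (-1.0600, -1.0400, 1.8180)
ω' = ω + α·dt = (-0.3848, -0.3832, 0.9454)
q⊗(0,ω) = (-0.2869308, 0.3626542, 0.1303386, -0.7675700)
q' = normalize(q + ½dt·q⊗(0,ω)) = (-0.9401, 0.0631, -0.0268, 0.3340)
a = (-0.8500, 0.8750, 0.5750)
p + v·dt = (0.7880, -1.9480, -0.0280)
new velocity v' = (1.0320, 1.9700, -1.5540)

p' = (0.7880, -1.9480, -0.0280)
q' = (-0.9401, 0.0631, -0.0268, 0.3340)
v' = (1.0320, 1.9700, -1.5540)
ω' = (-0.3848, -0.3832, 0.9454)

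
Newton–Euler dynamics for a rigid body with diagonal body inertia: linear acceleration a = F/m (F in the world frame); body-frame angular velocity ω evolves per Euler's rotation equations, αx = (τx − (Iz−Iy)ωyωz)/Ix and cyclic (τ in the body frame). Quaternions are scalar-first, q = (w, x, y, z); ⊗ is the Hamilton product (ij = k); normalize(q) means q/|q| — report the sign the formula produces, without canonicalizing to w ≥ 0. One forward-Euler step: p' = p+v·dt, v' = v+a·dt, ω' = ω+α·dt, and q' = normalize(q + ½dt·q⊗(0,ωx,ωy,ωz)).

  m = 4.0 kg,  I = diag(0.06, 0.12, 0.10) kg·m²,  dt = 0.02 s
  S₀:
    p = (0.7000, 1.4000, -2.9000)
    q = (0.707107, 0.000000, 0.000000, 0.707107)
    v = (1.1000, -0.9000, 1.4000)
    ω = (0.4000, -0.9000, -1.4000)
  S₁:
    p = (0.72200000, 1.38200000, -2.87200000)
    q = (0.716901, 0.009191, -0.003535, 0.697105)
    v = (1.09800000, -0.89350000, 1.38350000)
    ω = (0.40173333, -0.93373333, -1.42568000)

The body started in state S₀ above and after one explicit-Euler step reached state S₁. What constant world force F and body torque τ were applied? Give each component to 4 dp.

F = (-0.4000, 1.3000, -3.3000)
τ = (-0.0200, -0.1800, -0.1500)

rate change Δω = (0.00173333, -0.03373333, -0.02568000)
ω₀×(Iω₀) = (-0.0252, 0.0224, -0.0216)
I·α + gyro = (-0.0200, -0.1800, -0.1500)
v₁ − v₀ = (-0.00200000, 0.00650000, -0.01650000)
m·(v₁−v₀)/dt = (-0.4000, 1.3000, -3.3000)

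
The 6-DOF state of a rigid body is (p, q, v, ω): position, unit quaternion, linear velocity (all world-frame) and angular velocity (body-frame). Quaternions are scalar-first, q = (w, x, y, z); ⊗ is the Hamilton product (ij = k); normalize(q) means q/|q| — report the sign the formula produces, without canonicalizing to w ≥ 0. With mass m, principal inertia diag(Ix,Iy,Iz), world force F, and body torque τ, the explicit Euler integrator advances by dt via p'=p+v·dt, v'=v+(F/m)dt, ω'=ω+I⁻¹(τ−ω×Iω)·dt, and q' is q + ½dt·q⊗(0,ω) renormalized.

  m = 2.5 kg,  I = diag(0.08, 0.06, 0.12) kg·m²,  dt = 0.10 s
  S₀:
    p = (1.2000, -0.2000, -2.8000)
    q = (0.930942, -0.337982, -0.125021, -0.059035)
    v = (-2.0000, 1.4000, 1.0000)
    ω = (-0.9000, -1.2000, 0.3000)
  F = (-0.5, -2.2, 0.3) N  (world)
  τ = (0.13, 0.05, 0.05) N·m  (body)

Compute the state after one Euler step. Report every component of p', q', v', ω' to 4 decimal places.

p' = (1.0000, -0.0600, -2.7000)
q' = (0.9065, -0.3842, -0.1726, -0.0303)
v' = (-2.0200, 1.3120, 1.0120)
ω' = (-0.7105, -1.1347, 0.3597)

a = F/m = (-0.2000, -0.8800, 0.1200)
p + v·dt = (1.0000, -0.0600, -2.7000)
v' = v + a·dt = (-2.0200, 1.3120, 1.0120)
precession coupling ω×(Iω) = (-0.0216, 0.0108, -0.0216)
angular accel α = (1.8950, 0.6533, 0.5967)
ω' = ω + α·dt = (-0.7105, -1.1347, 0.3597)
Hamilton product q⊗(0,ω) = (-0.4364985, -0.9461961, -0.9626043, 0.5723421)
q' = normalize(q + ½dt·q⊗(0,ω)) = (0.9065, -0.3842, -0.1726, -0.0303)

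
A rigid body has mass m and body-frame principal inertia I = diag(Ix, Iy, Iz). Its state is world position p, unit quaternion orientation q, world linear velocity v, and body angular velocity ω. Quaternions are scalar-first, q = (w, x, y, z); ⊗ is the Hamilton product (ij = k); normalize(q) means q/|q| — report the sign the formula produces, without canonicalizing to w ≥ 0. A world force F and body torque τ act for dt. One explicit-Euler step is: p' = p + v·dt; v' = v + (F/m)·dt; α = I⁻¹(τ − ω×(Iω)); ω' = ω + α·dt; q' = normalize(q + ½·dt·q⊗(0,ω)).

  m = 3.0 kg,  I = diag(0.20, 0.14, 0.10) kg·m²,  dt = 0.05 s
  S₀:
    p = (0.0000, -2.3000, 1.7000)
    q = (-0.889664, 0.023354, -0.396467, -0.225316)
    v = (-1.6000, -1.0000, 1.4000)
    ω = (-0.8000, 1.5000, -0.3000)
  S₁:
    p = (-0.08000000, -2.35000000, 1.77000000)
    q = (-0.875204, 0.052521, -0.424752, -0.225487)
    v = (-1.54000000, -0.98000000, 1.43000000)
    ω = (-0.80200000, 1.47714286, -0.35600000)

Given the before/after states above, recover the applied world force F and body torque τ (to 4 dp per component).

v₁ − v₀ = (0.06000000, 0.02000000, 0.03000000)
F = m·Δv/dt = (3.6000, 1.2000, 1.8000)
rate change Δω = (-0.00200000, -0.02285714, -0.05600000)
τ = I·(Δω/dt) + ω₀×(Iω₀) = (0.0100, -0.0400, -0.0400)

F = (3.6000, 1.2000, 1.8000)
τ = (0.0100, -0.0400, -0.0400)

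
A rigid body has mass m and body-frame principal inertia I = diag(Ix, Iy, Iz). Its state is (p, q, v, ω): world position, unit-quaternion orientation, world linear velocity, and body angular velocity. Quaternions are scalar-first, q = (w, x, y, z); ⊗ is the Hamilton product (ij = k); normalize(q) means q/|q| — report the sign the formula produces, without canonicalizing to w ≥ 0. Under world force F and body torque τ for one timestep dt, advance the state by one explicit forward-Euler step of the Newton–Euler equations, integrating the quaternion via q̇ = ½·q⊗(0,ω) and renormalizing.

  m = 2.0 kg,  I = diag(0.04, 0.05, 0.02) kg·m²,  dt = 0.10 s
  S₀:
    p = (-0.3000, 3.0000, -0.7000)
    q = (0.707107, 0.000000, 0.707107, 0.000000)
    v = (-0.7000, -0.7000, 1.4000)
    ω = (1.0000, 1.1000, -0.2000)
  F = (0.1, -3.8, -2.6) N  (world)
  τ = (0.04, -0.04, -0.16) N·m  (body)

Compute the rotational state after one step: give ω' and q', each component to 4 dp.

ω' = (1.0835, 1.0280, -1.0550)
q' = (0.6663, 0.0282, 0.7439, -0.0423)

angular accel α = (0.8350, -0.7200, -8.5500)
new body rate ω' = (1.0835, 1.0280, -1.0550)
2q̇ = q⊗(0,ω) = (-0.7778177, 0.5656856, 0.7778177, -0.8485284)
updated quaternion q' = (0.6663, 0.0282, 0.7439, -0.0423)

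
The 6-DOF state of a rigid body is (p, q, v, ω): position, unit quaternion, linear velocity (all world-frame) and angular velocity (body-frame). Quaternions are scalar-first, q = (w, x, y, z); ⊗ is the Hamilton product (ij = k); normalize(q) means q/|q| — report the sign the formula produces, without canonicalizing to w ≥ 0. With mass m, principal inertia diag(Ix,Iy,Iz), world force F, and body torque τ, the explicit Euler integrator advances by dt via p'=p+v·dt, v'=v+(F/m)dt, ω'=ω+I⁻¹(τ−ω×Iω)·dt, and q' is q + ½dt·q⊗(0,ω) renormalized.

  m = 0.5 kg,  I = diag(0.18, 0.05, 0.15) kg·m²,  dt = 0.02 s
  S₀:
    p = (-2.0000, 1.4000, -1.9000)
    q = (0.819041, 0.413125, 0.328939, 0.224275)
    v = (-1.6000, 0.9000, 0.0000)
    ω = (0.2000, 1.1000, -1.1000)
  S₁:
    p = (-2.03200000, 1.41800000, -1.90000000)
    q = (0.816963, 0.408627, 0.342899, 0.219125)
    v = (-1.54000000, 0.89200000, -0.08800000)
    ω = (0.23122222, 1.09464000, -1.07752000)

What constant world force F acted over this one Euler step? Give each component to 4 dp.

Δv = v₁−v₀ = (0.06000000, -0.00800000, -0.08800000)
m·(v₁−v₀)/dt = (1.5000, -0.2000, -2.2000)

F = (1.5000, -0.2000, -2.2000)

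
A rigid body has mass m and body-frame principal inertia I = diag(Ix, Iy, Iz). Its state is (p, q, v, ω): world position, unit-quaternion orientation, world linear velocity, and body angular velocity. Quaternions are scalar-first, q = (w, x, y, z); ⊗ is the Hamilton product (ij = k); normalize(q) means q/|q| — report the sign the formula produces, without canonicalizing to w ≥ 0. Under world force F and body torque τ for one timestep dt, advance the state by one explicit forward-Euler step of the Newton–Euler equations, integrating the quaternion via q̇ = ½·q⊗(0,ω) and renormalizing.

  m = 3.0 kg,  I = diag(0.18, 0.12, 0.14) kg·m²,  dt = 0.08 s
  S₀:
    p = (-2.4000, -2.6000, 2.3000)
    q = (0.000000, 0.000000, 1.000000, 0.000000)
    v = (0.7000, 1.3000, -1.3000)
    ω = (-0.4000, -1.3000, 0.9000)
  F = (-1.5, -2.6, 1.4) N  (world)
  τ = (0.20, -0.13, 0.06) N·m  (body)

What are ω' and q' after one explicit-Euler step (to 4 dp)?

ω' = (-0.3007, -1.3771, 0.9521)
q' = (0.0519, 0.0359, 0.9979, 0.0160)

ω×(Iω) gyroscopic = (-0.0234, -0.0144, -0.0312)
angular accel α = (1.2411, -0.9633, 0.6514)
ω + α·dt = (-0.3007, -1.3771, 0.9521)
2q̇ = q⊗(0,ω) = (1.3000000, 0.9000000, 0.0000000, 0.4000000)
q' = normalize(q + ½dt·q⊗(0,ω)) = (0.0519, 0.0359, 0.9979, 0.0160)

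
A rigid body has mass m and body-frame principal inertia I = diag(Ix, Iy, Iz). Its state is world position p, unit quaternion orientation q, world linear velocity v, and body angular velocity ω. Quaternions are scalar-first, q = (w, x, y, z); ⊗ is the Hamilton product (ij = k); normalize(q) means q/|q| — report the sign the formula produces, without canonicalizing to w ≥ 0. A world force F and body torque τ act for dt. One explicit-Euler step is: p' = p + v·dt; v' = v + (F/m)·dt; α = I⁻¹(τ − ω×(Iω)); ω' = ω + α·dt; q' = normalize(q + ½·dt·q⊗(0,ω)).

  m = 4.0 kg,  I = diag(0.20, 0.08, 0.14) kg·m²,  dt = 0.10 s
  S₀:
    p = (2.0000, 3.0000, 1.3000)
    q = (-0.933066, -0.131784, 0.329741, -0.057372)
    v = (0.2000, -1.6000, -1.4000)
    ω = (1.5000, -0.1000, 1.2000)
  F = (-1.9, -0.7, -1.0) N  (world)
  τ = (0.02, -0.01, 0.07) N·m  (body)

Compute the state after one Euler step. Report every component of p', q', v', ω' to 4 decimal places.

p' = (2.0200, 2.8400, 1.1600)
q' = (-0.9139, -0.1814, 0.3365, -0.1368)
v' = (0.1525, -1.6175, -1.4250)
ω' = (1.5136, -0.2475, 1.2371)

new position p' = (2.0200, 2.8400, 1.1600)
v + (F/m)dt = (0.1525, -1.6175, -1.4250)
precession coupling ω×(Iω) = (-0.0072, 0.1080, 0.0180)
(τ − ω×Iω)/I = (0.1360, -1.4750, 0.3714)
ω + α·dt = (1.5136, -0.2475, 1.2371)
Hamilton product q⊗(0,ω) = (0.2994965, -1.0096470, 0.1653894, -1.6011123)
updated quaternion q' = (-0.9139, -0.1814, 0.3365, -0.1368)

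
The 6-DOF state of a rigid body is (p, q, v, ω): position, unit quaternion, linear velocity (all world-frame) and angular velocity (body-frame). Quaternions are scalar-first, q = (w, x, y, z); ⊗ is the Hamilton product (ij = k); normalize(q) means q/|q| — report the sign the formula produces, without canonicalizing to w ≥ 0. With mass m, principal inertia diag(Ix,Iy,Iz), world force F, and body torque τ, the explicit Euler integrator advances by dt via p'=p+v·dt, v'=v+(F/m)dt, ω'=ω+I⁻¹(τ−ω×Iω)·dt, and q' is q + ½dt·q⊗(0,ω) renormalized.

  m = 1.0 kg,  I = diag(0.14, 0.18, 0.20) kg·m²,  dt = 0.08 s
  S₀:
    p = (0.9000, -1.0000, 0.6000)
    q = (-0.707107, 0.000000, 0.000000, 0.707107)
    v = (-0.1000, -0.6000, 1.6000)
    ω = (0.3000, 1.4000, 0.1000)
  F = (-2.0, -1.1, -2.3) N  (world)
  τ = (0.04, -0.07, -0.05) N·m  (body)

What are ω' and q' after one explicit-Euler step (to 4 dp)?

ω×(Iω) gyroscopic = (0.0028, -0.0018, 0.0168)
angular accel α = (0.2657, -0.3789, -0.3340)
new body rate ω' = (0.3213, 1.3697, 0.0733)
q⊗(0,ω) = (-0.0707107, -1.2020819, -0.7778177, -0.0707107)
updated quaternion q' = (-0.7088, -0.0480, -0.0311, 0.7031)

ω' = (0.3213, 1.3697, 0.0733)
q' = (-0.7088, -0.0480, -0.0311, 0.7031)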